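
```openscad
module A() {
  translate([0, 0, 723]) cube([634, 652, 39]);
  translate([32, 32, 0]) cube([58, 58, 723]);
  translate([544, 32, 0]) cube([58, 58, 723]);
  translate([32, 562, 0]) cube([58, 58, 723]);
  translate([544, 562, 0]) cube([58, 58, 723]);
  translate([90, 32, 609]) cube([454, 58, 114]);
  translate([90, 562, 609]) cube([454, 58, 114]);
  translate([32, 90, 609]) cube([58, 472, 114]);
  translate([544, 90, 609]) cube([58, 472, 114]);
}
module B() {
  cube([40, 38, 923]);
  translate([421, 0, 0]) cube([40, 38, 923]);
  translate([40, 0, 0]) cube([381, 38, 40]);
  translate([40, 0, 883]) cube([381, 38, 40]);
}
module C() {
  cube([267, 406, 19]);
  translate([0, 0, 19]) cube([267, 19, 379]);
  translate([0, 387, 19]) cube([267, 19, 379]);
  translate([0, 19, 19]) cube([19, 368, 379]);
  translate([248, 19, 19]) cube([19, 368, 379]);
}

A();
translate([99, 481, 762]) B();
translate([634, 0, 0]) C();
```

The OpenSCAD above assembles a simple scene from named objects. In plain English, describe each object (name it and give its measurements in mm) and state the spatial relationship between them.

A is a rectangular dining table. The top is 634×652×39 mm with its upper surface at z = 762 mm. It stands on four 58×58 mm square legs, each inset 32 mm from the nearest pair of top edges, running from the floor to the underside of the top. Four apron rails, 58 mm thick and 114 mm tall, run between adjacent legs with their top edges flush with the underside of the top and their outer faces flush with the legs' outer faces.

B is a rectangular picture frame lying in the x–z plane (depth along y). The opening is 381 mm wide (x) by 843 mm tall (z), surrounded by a border 40 mm wide on all four sides. The frame is 38 mm deep and is made of two full-height vertical stiles with two horizontal rails fitted between them.

C is an open storage box with external size 267×406×398 mm and wall thickness 19 mm (the base is also 19 mm thick). The base covers the whole footprint; the four walls stand on the base, with the y-facing walls full-width and the x-facing walls fitting between their inner faces.

The picture frame is on top of the table. The open box is against the table's +x side, with their −y faces flush.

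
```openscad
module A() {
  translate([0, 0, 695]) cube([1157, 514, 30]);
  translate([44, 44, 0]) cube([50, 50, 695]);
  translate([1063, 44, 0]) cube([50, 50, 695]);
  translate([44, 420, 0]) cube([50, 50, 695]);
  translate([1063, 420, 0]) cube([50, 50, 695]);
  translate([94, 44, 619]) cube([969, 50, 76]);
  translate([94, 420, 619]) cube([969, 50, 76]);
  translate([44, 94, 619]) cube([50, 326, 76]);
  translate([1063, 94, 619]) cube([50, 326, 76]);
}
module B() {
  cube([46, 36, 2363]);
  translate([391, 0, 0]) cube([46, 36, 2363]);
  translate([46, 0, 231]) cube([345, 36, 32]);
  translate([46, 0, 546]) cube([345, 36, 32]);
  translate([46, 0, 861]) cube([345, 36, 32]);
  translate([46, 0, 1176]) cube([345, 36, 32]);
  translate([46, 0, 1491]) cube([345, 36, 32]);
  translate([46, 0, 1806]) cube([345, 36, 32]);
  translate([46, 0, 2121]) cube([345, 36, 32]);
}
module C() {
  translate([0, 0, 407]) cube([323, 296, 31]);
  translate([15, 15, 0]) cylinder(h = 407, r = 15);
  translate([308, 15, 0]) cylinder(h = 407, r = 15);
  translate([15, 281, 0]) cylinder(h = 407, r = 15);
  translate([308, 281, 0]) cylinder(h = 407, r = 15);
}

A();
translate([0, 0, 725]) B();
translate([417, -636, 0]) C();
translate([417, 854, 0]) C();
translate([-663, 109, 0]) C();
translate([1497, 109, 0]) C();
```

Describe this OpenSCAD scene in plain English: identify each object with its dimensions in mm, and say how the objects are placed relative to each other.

A is a rectangular dining table. The top is 1157×514×30 mm with its upper surface at z = 725 mm. It stands on four 50×50 mm square legs, each inset 44 mm from the nearest pair of top edges, running from the floor to the underside of the top. Four apron rails, 50 mm thick and 76 mm tall, run between adjacent legs with their top edges flush with the underside of the top and their outer faces flush with the legs' outer faces.

B is a wooden ladder with two side rails of 46×36 mm section and 2363 mm height, set 437 mm apart overall. Between them run 7 rectangular rungs (36 mm deep, 32 mm thick), front faces flush with the rails' −y face. The bottom of the first rung is 231 mm above the floor and each subsequent rung is 315 mm higher than the one below.

C is a four-legged stool. The seat is a 323×296×31 mm slab whose top surface is at z = 438 mm; four round legs, each 30 mm in diameter, run from the floor (z = 0) to the underside of the seat, each leg's axis is inset half a diameter from the nearest pair of seat edges (so the leg's bounding box is flush with the corner).

The ladder is on top of the table. Four stools sit around the table at the −y, +y, −x, +x sides.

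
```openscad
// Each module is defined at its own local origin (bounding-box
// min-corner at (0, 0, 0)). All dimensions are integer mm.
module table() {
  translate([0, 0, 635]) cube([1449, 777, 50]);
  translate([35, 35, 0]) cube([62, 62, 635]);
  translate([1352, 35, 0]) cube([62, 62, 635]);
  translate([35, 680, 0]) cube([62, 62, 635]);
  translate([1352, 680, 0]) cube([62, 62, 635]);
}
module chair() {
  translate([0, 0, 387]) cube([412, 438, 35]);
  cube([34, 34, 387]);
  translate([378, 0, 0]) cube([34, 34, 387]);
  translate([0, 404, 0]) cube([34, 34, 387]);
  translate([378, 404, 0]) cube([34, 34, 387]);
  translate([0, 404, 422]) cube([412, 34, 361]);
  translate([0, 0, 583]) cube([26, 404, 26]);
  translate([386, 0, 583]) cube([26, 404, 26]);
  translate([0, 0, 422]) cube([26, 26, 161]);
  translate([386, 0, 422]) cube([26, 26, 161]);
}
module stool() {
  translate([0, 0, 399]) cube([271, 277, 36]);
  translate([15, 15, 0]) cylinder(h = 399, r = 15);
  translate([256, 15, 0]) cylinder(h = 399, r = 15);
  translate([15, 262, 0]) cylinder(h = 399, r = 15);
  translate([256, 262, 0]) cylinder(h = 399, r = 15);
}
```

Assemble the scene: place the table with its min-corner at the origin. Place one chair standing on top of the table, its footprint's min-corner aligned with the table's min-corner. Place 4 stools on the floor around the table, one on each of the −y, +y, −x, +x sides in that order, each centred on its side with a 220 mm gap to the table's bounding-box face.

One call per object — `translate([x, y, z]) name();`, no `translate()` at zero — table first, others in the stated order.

table();
translate([0, 0, 685]) chair();
translate([589, -497, 0]) stool();
translate([589, 997, 0]) stool();
translate([-491, 250, 0]) stool();
translate([1669, 250, 0]) stool();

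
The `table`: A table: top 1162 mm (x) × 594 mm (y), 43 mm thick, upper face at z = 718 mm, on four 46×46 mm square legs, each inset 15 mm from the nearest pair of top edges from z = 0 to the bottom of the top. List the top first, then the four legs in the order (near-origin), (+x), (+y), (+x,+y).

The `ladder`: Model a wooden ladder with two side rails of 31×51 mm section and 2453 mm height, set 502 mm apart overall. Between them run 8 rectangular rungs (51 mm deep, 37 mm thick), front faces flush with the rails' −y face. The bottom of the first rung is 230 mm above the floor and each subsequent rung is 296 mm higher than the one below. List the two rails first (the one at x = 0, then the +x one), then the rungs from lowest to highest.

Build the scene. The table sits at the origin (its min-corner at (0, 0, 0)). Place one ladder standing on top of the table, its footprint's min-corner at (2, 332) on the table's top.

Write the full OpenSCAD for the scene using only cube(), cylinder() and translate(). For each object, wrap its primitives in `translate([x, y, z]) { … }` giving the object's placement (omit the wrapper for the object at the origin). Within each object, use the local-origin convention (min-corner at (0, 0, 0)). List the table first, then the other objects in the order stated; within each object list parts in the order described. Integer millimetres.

translate([0, 0, 675]) cube([1162, 594, 43]);
translate([15, 15, 0]) cube([46, 46, 675]);
translate([1101, 15, 0]) cube([46, 46, 675]);
translate([15, 533, 0]) cube([46, 46, 675]);
translate([1101, 533, 0]) cube([46, 46, 675]);
translate([2, 332, 718]) {
  cube([31, 51, 2453]);
  translate([471, 0, 0]) cube([31, 51, 2453]);
  translate([31, 0, 230]) cube([440, 51, 37]);
  translate([31, 0, 526]) cube([440, 51, 37]);
  translate([31, 0, 822]) cube([440, 51, 37]);
  translate([31, 0, 1118]) cube([440, 51, 37]);
  translate([31, 0, 1414]) cube([440, 51, 37]);
  translate([31, 0, 1710]) cube([440, 51, 37]);
  translate([31, 0, 2006]) cube([440, 51, 37]);
  translate([31, 0, 2302]) cube([440, 51, 37]);
}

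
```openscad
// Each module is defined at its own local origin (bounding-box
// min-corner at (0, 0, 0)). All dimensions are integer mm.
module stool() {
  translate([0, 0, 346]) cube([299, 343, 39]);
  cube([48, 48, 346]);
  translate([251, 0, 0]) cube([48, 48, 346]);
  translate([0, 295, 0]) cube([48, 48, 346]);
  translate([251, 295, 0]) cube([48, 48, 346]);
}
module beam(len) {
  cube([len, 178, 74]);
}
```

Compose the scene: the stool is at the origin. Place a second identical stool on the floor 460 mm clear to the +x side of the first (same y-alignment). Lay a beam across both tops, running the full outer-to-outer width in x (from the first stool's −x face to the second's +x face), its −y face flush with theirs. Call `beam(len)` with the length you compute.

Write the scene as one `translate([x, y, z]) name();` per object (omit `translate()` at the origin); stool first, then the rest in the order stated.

stool();
translate([759, 0, 0]) stool();
translate([0, 0, 385]) beam(1058);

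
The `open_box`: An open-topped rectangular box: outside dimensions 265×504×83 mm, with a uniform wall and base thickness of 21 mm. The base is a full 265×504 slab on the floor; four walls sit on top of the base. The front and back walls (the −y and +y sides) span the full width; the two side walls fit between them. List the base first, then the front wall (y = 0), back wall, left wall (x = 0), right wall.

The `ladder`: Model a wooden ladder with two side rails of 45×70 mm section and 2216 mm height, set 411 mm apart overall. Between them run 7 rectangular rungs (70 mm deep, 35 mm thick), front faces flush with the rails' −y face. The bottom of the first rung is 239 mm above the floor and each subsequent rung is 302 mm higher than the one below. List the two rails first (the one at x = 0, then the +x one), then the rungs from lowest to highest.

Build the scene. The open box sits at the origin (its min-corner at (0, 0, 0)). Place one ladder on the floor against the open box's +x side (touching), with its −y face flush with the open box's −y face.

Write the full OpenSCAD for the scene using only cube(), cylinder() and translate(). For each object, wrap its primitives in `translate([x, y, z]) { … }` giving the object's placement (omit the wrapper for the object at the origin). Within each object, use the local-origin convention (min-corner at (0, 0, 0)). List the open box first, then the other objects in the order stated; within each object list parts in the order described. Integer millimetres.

cube([265, 504, 21]);
translate([0, 0, 21]) cube([265, 21, 62]);
translate([0, 483, 21]) cube([265, 21, 62]);
translate([0, 21, 21]) cube([21, 462, 62]);
translate([244, 21, 21]) cube([21, 462, 62]);
translate([265, 0, 0]) {
  cube([45, 70, 2216]);
  translate([366, 0, 0]) cube([45, 70, 2216]);
  translate([45, 0, 239]) cube([321, 70, 35]);
  translate([45, 0, 541]) cube([321, 70, 35]);
  translate([45, 0, 843]) cube([321, 70, 35]);
  translate([45, 0, 1145]) cube([321, 70, 35]);
  translate([45, 0, 1447]) cube([321, 70, 35]);
  translate([45, 0, 1749]) cube([321, 70, 35]);
  translate([45, 0, 2051]) cube([321, 70, 35]);
}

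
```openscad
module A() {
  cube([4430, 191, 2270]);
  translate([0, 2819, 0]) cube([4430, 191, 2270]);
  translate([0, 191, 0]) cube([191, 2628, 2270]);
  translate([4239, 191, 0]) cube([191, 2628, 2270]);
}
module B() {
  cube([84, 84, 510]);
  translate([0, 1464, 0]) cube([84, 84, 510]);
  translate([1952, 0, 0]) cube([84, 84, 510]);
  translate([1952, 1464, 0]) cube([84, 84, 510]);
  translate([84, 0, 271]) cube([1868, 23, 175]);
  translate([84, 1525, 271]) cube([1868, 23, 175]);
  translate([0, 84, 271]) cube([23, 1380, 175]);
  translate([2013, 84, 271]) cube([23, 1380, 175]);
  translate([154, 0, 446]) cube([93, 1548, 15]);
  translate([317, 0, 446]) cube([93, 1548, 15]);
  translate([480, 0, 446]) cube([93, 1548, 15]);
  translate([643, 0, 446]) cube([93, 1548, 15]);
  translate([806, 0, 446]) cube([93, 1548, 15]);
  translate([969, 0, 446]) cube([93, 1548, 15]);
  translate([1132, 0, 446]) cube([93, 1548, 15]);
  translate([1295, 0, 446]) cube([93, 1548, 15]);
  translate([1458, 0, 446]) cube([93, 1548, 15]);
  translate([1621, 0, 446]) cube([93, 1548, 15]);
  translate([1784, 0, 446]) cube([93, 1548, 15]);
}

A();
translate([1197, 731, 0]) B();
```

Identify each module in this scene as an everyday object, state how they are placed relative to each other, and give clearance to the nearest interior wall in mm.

A is a house frame. B is a bed frame. The bed frame sits inside the house frame, centred. The clearance to the nearest interior wall is 540 mm.

Clearances: x = 1006, y = 540; minimum 540 mm.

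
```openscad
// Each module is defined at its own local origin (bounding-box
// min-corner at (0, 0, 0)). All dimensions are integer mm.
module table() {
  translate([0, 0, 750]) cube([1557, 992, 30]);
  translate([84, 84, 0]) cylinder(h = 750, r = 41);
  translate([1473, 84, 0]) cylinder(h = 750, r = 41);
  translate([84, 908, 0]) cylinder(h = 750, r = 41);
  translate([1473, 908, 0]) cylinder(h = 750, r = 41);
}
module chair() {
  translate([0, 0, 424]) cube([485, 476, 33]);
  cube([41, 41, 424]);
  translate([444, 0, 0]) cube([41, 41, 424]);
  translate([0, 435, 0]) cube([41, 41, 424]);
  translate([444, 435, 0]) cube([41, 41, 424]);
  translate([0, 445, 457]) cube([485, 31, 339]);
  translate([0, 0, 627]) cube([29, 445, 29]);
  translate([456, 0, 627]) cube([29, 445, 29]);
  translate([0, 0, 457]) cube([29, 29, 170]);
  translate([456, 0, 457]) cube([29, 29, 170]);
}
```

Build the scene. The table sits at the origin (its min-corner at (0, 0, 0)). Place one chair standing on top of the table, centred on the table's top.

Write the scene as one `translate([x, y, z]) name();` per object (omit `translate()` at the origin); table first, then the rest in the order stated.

table();
translate([536, 258, 780]) chair();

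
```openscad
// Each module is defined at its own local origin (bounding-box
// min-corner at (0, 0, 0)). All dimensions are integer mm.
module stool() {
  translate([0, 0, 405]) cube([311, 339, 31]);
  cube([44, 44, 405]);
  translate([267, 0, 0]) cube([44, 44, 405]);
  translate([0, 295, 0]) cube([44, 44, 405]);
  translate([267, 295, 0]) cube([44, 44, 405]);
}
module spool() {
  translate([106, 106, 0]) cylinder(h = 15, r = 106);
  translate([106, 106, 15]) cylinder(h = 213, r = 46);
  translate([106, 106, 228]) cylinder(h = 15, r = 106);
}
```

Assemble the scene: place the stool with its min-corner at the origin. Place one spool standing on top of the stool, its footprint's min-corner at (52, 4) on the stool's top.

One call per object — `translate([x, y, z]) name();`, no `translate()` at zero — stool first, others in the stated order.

stool();
translate([52, 4, 436]) spool();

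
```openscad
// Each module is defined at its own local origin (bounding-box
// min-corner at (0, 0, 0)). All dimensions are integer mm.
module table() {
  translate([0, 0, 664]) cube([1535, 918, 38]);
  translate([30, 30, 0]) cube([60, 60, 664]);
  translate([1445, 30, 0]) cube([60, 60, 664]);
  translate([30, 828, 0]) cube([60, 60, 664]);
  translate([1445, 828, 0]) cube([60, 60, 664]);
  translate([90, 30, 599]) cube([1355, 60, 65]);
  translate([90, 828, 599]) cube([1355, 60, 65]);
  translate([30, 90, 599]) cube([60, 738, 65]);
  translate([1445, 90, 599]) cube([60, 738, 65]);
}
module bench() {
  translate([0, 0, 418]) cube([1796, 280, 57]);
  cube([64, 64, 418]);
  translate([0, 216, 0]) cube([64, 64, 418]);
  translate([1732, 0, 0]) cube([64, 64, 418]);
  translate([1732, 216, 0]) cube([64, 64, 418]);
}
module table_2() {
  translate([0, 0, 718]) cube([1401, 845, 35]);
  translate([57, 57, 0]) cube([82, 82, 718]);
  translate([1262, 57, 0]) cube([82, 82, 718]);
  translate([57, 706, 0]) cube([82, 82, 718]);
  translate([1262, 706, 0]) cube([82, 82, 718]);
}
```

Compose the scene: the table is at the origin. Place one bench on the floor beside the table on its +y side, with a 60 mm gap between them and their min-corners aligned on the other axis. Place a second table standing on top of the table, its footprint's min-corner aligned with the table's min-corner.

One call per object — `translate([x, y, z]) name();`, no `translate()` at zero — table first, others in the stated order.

table();
translate([0, 978, 0]) bench();
translate([0, 0, 702]) table_2();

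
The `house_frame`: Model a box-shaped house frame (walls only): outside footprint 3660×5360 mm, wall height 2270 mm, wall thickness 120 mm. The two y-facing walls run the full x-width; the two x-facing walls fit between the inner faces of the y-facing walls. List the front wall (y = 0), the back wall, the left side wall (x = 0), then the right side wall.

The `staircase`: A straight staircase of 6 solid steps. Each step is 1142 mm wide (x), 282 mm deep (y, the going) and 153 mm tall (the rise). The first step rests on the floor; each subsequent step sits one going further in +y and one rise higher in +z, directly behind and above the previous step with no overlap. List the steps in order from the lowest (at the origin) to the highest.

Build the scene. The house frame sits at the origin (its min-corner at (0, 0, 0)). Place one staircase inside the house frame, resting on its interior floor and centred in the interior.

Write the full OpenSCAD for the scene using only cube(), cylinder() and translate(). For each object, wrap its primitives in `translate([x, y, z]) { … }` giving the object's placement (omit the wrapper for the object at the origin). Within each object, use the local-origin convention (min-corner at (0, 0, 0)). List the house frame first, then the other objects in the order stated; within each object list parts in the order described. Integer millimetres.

cube([3660, 120, 2270]);
translate([0, 5240, 0]) cube([3660, 120, 2270]);
translate([0, 120, 0]) cube([120, 5120, 2270]);
translate([3540, 120, 0]) cube([120, 5120, 2270]);
translate([1259, 1834, 0]) {
  cube([1142, 282, 153]);
  translate([0, 282, 153]) cube([1142, 282, 153]);
  translate([0, 564, 306]) cube([1142, 282, 153]);
  translate([0, 846, 459]) cube([1142, 282, 153]);
  translate([0, 1128, 612]) cube([1142, 282, 153]);
  translate([0, 1410, 765]) cube([1142, 282, 153]);
}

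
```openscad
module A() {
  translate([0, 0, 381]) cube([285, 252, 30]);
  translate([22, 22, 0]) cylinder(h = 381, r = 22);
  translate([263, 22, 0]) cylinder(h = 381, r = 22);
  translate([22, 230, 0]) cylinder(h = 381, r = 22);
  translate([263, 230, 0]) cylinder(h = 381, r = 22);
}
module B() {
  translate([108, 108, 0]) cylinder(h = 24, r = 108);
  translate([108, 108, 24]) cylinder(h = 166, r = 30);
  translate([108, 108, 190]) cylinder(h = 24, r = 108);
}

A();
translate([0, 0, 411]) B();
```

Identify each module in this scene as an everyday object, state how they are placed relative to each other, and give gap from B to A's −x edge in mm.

The spool's min-x is at 0; the stool's min-x is 0; gap = 0 mm.

A is a stool. B is a spool. The spool is on top of the stool. The gap from the spool to the stool's −x edge is 0 mm.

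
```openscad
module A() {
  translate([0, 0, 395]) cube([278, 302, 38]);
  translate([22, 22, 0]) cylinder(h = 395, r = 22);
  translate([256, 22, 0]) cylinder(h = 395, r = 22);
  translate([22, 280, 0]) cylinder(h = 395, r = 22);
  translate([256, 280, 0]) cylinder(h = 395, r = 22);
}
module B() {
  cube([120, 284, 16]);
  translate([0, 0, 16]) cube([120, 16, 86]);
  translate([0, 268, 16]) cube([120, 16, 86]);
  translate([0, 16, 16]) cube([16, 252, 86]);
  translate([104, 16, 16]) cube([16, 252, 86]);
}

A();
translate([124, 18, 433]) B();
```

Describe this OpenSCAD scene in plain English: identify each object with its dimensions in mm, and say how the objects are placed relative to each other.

A is a four-legged stool. The seat is a 278×302×38 mm slab whose top surface is at z = 433 mm; four round legs, each 44 mm in diameter, run from the floor (z = 0) to the underside of the seat, each leg's axis is inset half a diameter from the nearest pair of seat edges (so the leg's bounding box is flush with the corner).

B is an open storage box with external size 120×284×102 mm and wall thickness 16 mm (the base is also 16 mm thick). The base covers the whole footprint; the four walls stand on the base, with the y-facing walls full-width and the x-facing walls fitting between their inner faces.

The open box is on top of the stool.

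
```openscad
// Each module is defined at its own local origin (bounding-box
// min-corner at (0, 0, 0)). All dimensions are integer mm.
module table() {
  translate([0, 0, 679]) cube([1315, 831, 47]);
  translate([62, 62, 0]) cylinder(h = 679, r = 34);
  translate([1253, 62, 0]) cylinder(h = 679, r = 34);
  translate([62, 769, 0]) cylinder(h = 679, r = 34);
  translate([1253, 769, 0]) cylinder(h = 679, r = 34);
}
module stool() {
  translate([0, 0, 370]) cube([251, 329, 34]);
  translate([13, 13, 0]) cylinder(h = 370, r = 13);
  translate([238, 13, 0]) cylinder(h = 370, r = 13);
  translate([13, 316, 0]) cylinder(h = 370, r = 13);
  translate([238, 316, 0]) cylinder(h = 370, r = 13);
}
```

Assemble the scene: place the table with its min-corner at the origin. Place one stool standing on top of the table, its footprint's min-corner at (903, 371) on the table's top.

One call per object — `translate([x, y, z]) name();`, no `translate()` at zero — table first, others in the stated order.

table();
translate([903, 371, 726]) stool();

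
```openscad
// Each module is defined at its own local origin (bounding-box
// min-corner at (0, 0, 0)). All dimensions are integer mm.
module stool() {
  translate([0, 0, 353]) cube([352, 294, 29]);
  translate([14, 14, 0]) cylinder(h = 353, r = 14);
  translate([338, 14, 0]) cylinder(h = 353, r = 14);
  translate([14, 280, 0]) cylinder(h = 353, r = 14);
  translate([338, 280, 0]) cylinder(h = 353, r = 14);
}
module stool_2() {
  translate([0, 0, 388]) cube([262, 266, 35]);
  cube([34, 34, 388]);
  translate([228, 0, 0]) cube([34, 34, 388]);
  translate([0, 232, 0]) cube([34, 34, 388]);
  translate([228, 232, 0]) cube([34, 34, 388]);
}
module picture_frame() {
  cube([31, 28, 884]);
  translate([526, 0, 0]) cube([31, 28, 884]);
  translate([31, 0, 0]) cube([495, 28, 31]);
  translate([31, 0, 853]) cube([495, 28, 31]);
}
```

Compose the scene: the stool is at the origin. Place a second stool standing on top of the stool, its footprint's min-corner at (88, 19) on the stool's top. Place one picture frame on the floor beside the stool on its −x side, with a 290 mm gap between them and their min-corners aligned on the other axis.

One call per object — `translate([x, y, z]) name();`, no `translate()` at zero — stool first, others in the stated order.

stool();
translate([88, 19, 382]) stool_2();
translate([-847, 0, 0]) picture_frame();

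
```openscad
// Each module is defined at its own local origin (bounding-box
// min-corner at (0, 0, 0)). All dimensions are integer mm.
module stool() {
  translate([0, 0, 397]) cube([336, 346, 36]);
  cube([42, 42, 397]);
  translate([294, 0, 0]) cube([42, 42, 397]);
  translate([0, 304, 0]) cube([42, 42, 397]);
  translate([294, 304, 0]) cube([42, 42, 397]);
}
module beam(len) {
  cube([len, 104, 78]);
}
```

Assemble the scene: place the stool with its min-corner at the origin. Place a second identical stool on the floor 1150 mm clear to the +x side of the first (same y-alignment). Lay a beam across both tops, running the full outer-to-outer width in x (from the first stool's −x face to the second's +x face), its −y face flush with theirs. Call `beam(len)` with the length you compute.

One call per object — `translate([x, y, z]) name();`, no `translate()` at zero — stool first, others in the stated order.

stool();
translate([1486, 0, 0]) stool();
translate([0, 0, 433]) beam(1822);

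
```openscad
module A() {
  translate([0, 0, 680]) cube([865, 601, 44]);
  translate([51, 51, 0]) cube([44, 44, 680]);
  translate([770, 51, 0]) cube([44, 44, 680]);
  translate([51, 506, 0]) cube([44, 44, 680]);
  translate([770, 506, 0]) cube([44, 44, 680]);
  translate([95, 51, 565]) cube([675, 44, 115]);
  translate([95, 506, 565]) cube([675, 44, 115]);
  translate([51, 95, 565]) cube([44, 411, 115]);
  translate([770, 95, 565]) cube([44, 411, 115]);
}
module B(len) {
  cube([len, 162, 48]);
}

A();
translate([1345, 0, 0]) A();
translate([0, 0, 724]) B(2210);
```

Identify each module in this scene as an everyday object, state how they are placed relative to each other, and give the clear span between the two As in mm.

A is a table. B is a beam. A beam spans the tops of two tables. The clear span between the two tables is 480 mm.

Second table starts at x = 1345; first ends at x = 865; clear span = 1345 − 865 = 480 mm.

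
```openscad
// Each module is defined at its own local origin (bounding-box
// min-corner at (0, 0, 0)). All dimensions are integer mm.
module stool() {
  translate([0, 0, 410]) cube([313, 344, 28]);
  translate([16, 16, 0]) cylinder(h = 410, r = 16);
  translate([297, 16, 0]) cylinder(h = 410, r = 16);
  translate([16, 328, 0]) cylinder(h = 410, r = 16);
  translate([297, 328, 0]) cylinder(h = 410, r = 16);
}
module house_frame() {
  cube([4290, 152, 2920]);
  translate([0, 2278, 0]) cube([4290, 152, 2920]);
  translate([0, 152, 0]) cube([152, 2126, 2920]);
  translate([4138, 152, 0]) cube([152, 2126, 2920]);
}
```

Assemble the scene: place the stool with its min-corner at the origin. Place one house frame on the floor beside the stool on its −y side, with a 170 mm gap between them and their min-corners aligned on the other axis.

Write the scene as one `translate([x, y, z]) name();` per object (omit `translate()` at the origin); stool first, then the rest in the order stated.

stool();
translate([0, -2600, 0]) house_frame();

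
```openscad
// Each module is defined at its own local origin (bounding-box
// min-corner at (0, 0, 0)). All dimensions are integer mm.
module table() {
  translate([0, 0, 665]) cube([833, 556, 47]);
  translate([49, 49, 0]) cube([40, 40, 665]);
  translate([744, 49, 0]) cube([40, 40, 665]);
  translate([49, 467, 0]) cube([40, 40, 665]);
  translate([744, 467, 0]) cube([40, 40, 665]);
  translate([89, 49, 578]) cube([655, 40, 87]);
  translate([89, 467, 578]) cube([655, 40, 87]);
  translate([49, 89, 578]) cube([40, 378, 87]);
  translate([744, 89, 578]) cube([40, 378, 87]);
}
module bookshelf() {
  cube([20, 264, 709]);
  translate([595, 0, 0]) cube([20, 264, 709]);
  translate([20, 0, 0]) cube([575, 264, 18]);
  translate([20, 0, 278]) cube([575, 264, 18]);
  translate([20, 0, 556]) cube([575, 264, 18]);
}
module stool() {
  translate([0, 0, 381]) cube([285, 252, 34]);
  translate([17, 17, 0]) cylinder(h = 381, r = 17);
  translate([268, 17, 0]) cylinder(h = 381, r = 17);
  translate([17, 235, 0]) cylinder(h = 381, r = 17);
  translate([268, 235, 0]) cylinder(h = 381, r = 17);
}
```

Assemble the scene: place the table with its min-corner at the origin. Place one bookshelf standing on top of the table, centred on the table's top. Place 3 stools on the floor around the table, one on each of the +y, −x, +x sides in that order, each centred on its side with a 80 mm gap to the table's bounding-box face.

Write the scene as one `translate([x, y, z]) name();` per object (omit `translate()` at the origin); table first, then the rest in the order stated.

table();
translate([109, 146, 712]) bookshelf();
translate([274, 636, 0]) stool();
translate([-365, 152, 0]) stool();
translate([913, 152, 0]) stool();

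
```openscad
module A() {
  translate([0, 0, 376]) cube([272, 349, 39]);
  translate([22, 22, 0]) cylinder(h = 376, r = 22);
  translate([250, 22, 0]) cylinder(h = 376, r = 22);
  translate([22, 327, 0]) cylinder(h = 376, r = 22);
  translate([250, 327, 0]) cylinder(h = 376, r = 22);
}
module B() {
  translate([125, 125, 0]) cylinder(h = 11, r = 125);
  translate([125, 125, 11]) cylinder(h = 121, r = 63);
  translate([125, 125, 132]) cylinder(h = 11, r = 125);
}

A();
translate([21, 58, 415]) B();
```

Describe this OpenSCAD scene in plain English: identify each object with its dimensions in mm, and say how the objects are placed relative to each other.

A is a four-legged stool. The seat is a 272×349×39 mm slab whose top surface is at z = 415 mm; four round legs, each 44 mm in diameter, run from the floor (z = 0) to the underside of the seat, each leg's axis is inset half a diameter from the nearest pair of seat edges (so the leg's bounding box is flush with the corner).

B is a spool: two coaxial disc flanges of radius 125 mm and thickness 11 mm, joined by a core cylinder of radius 63 mm and height 121 mm. The lower flange rests on z = 0 and the three cylinders share a vertical axis.

The spool is on top of the stool.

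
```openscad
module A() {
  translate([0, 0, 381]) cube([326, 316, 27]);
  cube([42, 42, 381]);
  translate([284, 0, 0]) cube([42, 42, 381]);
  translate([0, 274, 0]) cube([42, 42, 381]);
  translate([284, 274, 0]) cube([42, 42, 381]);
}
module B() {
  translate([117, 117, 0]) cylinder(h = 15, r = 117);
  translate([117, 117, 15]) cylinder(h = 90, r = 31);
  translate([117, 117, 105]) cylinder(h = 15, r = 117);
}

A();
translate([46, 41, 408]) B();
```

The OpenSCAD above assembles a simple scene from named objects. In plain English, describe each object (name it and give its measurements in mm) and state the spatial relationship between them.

A is a four-legged stool. The seat is 326×316 mm, 27 mm thick, top at z = 408 mm. It stands on four square legs, each 42×42 mm in cross-section, from z = 0 to the seat underside, each flush with a corner of the seat.

B is a spool: two coaxial disc flanges of radius 117 mm and thickness 15 mm, joined by a core cylinder of radius 31 mm and height 90 mm. The lower flange rests on z = 0 and the three cylinders share a vertical axis.

The spool is on top of the stool, centred.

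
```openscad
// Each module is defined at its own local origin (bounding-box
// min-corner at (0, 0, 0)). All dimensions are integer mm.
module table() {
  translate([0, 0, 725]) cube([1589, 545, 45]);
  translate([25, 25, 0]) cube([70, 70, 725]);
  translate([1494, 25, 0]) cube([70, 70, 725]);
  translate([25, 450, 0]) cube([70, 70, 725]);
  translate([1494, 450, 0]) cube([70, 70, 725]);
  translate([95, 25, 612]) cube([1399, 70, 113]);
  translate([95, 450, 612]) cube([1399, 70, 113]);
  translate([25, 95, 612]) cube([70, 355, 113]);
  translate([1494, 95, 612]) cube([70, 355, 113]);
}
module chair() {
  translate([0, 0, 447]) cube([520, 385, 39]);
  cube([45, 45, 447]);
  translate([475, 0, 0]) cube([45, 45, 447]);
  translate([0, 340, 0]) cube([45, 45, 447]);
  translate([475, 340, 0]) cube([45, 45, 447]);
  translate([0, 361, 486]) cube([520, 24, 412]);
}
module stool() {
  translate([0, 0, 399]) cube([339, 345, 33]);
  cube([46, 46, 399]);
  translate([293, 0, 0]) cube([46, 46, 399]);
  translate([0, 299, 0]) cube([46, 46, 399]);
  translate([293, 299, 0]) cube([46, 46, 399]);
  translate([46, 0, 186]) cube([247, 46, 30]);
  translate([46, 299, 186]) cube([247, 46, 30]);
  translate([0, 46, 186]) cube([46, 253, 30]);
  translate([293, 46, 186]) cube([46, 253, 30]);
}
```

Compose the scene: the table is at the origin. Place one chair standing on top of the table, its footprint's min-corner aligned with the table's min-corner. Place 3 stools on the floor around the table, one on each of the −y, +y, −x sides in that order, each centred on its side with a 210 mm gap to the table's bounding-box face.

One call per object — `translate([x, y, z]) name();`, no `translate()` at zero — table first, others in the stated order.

table();
translate([0, 0, 770]) chair();
translate([625, -555, 0]) stool();
translate([625, 755, 0]) stool();
translate([-549, 100, 0]) stool();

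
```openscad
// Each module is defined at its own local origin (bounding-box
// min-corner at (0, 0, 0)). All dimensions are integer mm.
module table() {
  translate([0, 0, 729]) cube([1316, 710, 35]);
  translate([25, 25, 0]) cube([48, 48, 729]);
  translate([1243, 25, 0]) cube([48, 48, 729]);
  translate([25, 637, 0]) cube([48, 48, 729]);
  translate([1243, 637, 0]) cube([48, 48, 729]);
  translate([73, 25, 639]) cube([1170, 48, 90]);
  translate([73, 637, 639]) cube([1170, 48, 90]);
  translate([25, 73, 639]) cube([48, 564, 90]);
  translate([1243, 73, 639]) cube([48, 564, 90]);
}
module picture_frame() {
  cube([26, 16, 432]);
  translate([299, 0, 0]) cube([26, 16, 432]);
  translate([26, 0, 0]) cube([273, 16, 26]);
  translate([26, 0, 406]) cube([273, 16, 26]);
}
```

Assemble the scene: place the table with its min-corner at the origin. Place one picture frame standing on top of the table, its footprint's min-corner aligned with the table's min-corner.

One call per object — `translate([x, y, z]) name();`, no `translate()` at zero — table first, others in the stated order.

table();
translate([0, 0, 764]) picture_frame();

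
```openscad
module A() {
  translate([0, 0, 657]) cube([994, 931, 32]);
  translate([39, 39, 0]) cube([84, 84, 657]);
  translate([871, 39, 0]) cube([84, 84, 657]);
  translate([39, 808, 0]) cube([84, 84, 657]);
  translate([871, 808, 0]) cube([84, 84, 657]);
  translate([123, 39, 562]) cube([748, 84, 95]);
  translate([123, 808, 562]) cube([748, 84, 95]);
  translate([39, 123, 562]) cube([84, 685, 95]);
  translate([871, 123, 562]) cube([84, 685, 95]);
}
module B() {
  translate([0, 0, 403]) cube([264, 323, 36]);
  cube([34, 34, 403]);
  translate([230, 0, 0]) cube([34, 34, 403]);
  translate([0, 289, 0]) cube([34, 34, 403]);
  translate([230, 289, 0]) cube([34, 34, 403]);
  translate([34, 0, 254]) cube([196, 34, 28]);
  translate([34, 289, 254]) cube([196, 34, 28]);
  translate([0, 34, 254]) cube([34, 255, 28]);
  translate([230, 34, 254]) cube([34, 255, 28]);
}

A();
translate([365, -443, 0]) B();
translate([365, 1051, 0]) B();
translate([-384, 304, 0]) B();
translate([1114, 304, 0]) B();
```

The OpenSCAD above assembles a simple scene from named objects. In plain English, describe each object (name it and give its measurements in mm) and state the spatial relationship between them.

A is a table: top 994 mm (x) × 931 mm (y), 32 mm thick, upper face at z = 689 mm, on four 84×84 mm square legs, each inset 39 mm from the nearest pair of top edges, running from z = 0 to the bottom of the top. Four apron rails, 84 mm thick and 95 mm tall, run between adjacent legs with their top edges flush with the underside of the top and their outer faces flush with the legs' outer faces.

B is a simple wooden stool: a rectangular seat 264 mm (x) by 323 mm (y), 36 mm thick, top face at z = 439 mm, on four square legs, each 34×34 mm in cross-section. The legs rest on z = 0, each flush with a corner of the seat. Four stretchers, 34 mm wide and 28 mm tall, connect adjacent legs with their undersides at z = 254 mm, each running between the inner faces of the legs it joins and aligned with the legs' outer faces on the other axis.

Four stools sit around the table at the −y, +y, −x, +x sides.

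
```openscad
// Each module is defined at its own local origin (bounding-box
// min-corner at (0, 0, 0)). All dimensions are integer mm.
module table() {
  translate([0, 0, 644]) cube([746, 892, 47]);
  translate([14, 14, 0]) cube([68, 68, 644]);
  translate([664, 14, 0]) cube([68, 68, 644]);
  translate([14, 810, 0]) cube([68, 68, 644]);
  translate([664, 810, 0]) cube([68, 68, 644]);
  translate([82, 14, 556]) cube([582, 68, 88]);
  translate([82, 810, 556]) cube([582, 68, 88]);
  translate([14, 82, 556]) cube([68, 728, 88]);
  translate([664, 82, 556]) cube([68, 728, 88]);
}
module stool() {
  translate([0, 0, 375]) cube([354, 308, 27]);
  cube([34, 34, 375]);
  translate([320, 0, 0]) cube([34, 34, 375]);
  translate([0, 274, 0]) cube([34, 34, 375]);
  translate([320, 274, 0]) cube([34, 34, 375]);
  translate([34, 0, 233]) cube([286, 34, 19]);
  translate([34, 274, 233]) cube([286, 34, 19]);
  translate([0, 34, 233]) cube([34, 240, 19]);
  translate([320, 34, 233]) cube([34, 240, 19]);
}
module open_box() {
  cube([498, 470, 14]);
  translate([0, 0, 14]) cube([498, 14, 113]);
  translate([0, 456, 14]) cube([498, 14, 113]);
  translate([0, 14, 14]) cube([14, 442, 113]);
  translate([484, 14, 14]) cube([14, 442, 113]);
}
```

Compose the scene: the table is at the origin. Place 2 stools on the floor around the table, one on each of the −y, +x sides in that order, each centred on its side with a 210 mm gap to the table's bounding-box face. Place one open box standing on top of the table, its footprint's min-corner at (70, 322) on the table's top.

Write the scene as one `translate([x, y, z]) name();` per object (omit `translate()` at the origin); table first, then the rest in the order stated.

table();
translate([196, -518, 0]) stool();
translate([956, 292, 0]) stool();
translate([70, 322, 691]) open_box();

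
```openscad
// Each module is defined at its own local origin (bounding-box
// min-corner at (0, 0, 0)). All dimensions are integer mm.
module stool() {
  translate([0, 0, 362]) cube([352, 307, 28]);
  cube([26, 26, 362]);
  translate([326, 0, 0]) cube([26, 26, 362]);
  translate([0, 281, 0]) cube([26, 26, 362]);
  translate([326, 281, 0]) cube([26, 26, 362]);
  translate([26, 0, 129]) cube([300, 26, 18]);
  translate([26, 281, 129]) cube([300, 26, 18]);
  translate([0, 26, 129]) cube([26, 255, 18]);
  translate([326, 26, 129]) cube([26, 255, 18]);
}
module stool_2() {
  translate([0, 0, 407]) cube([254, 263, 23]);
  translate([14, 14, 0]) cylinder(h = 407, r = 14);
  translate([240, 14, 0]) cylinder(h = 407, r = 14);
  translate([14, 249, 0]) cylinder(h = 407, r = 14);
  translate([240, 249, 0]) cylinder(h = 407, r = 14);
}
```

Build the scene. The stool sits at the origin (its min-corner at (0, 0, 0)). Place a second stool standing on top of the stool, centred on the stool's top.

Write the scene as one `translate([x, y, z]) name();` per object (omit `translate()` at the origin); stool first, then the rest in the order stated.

stool();
translate([49, 22, 390]) stool_2();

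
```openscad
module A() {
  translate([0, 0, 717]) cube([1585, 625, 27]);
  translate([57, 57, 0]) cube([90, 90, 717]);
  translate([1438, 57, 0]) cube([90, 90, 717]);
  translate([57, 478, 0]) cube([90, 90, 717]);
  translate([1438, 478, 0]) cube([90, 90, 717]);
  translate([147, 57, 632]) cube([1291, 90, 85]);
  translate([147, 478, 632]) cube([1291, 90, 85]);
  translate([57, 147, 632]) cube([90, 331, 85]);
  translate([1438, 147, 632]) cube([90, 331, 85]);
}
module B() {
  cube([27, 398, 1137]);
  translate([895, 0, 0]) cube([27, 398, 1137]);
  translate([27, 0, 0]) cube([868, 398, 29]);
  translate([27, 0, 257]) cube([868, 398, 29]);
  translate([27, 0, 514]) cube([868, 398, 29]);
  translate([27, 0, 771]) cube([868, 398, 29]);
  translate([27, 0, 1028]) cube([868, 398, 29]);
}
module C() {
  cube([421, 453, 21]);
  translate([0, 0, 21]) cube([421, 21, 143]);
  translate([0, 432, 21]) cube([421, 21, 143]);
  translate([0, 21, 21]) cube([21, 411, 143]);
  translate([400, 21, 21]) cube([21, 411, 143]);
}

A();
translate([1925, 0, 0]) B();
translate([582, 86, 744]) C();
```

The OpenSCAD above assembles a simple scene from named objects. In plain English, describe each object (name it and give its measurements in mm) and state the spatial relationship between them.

A is a rectangular dining table. The top is 1585×625×27 mm with its upper surface at z = 744 mm. It stands on four 90×90 mm square legs, each inset 57 mm from the nearest pair of top edges, running from the floor to the underside of the top. Four apron rails, 90 mm thick and 85 mm tall, run between adjacent legs with their top edges flush with the underside of the top and their outer faces flush with the legs' outer faces.

B is a bookshelf 922 mm wide overall, 398 mm deep and 1137 mm tall. The two sides are 27 mm thick vertical panels. 5 horizontal shelves of 29 mm thickness span between the inner faces of the sides; the lowest shelf sits on the floor and shelves are stacked with a clear vertical gap of 228 mm between each pair.

C is an open storage box with external size 421×453×164 mm and wall thickness 21 mm (the base is also 21 mm thick). The base covers the whole footprint; the four walls stand on the base, with the y-facing walls full-width and the x-facing walls fitting between their inner faces.

The bookshelf is on the floor beside the table on its +x side. The open box is on top of the table, centred.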